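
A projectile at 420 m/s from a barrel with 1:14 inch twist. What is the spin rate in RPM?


twist_m = 14*0.0254 = 0.3556 m
spin = v/twist = 420/0.3556 = 1181.102 rev/s
RPM = spin*60 = 1181.102*60 ≈ 70866 RPM

70866 RPM


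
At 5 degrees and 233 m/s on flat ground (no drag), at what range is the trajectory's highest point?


R = v0^2*sin(2*theta)/g = 233^2*sin(2*5°)/9.81 = 960.977 m
apex_dist = R/2 = 960.977/2 = 480.5 m

480.5 m


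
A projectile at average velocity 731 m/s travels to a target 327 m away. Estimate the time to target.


t = d/v = 327/731 = 0.4473 s

0.4473 s


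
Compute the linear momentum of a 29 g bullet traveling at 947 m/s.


p = m*v = 0.029*947 = 27.46 kg·m/s

27.46 kg·m/s


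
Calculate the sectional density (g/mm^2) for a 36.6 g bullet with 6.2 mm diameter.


SD = m/d^2 = 36.6/6.2^2 = 0.9521 g/mm^2

0.9521 g/mm^2


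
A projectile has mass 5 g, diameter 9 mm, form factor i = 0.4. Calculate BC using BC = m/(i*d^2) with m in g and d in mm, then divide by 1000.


BC = m/(i*d^2*1000) = 5/(0.4 * 9^2 * 1000) = 0.0001543

0.0001543


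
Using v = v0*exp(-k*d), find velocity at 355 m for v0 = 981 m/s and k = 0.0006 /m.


v = v0*exp(-k*d) = 981*exp(-0.0006*355) = 792.8 m/s

792.8 m/s


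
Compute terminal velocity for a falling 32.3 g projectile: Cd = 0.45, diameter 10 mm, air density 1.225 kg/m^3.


A = pi*(d/2)^2 = pi*(10/2000)^2 = 7.85398e-05 m^2
vt = sqrt(2mg/(Cd*rho*A)) = sqrt(2*0.0323*9.81/(0.45 * 1.225 * 7.85398e-05)) = 121 m/s

121 m/s


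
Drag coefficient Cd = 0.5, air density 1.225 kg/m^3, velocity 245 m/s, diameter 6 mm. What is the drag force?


A = pi*(d/2)^2 = pi*(6/2000)^2 = 2.82743e-05 m^2
Fd = 0.5*Cd*rho*A*v^2 = 0.5*0.5*1.225*2.82743e-05*245^2 = 0.5198 N

0.5198 N


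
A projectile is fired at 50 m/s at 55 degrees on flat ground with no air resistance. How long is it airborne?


T = 2*v0*sin(theta)/g = 2*50*sin(55°)/9.81 = 8.35 s

8.35 s


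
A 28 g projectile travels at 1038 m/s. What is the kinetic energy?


E = 0.5*m*v^2 = 0.5*0.028*1038^2 = 15084 J

15084 J


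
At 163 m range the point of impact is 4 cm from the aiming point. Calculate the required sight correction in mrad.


1 mrad subtends 1 cm per 10 m of range, so adj = error_cm / (dist_m / 10) = 4 / (163/10) = 0.2454 mrad

0.2454 mrad


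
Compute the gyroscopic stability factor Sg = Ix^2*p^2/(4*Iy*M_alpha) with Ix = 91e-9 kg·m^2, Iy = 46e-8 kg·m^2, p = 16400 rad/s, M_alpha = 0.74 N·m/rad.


Sg = Ix^2 * p^2 / (4 * Iy * M_alpha) = (91e-9)^2 * 16400^2 / (4 * 46e-8 * 0.74) = 1.636

1.636


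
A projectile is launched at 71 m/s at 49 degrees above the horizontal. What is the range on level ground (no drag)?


R = v0^2 * sin(2*theta) / g = 71^2 * sin(2*49°) / 9.81 = 508.9 m

508.9 m


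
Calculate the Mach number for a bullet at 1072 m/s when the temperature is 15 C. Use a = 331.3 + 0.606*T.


a = 331.3 + 0.606*(15) = 340.39 m/s
M = v/a = 1072/340.39 = 3.149

3.149


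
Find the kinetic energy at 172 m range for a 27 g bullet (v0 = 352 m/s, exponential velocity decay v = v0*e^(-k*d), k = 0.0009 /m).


v = v0*exp(-k*d) = 352*exp(-0.0009*172) = 301.518 m/s
E = 0.5*m*v^2 = 0.5*0.027*301.518^2 = 1227 J

1227 J


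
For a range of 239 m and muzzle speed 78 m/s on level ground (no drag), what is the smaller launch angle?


sin(2*theta) = R*g/v0^2 = 239*9.81/78^2 = 0.38537, theta = arcsin(0.38537)/2 = 11.33°

11.33 degrees


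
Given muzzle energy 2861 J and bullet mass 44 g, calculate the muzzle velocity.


v = sqrt(2*E/m) = sqrt(2*2861/0.044) = 360.6 m/s

360.6 m/s


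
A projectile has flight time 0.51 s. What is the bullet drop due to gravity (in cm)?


drop = 0.5*g*t^2 = 0.5*9.81*0.51^2 = 1.27579 m ≈ 127.6 cm

127.6 cm


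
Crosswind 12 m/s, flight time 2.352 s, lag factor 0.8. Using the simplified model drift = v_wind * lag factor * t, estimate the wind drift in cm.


drift = v_wind * lag * t = 12 * 0.8 * 2.352 = 22.5792 m ≈ 2258 cm

2258 cm


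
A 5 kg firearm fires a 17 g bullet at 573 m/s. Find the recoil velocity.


v_recoil = m_p * v_p / m_gun = 0.017 * 573 / 5 = 1.948 m/s

1.948 m/s


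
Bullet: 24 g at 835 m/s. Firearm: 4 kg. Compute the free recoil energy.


v_r = m_p*v_p/m_gun = 0.024*835/4 = 5.01 m/s, E_r = 0.5*m_gun*v_r^2 = 0.5*4*5.01^2 = 50.2 J

50.2 J


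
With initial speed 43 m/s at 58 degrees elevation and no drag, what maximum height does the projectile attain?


H = (v0*sin(theta))^2 / (2g) = (43*sin(58°))^2 / (2*9.81) = 67.78 m

67.78 m


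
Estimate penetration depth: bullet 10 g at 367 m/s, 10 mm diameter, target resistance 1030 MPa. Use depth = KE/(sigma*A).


A = pi*(d/2)^2 = pi*(10/2)^2 = 78.5398 mm^2
E = 0.5*m*v^2 = 0.5*0.01*367^2 = 673.445 J
depth = E/(sigma*A) = 673.445 J / (1030 MPa * 78.5398 mm^2) = 673.445/(1030 * 78.5398) m = 0.00832482 m ≈ 8.325 mm

8.325 mm


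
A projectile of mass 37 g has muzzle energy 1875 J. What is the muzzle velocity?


v = sqrt(2*E/m) = sqrt(2*1875/0.037) = 318.4 m/s

318.4 m/s


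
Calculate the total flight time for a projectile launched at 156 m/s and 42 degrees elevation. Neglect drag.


T = 2*v0*sin(theta)/g = 2*156*sin(42°)/9.81 = 21.28 s

21.28 s


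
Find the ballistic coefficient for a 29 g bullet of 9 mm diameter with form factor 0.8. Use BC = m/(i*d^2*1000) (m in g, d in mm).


BC = m/(i*d^2*1000) = 29/(0.8 * 9^2 * 1000) = 0.0004475

0.0004475


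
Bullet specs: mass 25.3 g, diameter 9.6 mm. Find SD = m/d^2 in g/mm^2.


SD = m/d^2 = 25.3/9.6^2 = 0.2745 g/mm^2

0.2745 g/mm^2


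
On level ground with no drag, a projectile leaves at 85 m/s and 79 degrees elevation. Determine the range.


R = v0^2 * sin(2*theta) / g = 85^2 * sin(2*79°) / 9.81 = 275.9 m

275.9 m


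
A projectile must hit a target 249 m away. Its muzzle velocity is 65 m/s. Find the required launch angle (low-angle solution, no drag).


sin(2*theta) = R*g/v0^2 = 249*9.81/65^2 = 0.578151, theta = arcsin(0.578151)/2 = 17.66°

17.66 degrees


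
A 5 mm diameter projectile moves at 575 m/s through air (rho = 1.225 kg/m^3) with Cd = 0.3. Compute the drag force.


A = pi*(d/2)^2 = pi*(5/2000)^2 = 1.96350e-05 m^2
Fd = 0.5*Cd*rho*A*v^2 = 0.5*0.3*1.225*1.96350e-05*575^2 = 1.193 N

1.193 N


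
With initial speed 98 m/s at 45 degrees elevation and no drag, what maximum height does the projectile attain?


H = (v0*sin(theta))^2 / (2g) = (98*sin(45°))^2 / (2*9.81) = 244.8 m

244.8 m


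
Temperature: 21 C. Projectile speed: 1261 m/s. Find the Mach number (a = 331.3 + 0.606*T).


a = 331.3 + 0.606*(21) = 344.026 m/s
M = v/a = 1261/344.026 = 3.665

3.665


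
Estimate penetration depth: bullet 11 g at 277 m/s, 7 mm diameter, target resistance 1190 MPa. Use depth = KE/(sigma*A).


A = pi*(d/2)^2 = pi*(7/2)^2 = 38.4845 mm^2
E = 0.5*m*v^2 = 0.5*0.011*277^2 = 422.01 J
depth = E/(sigma*A) = 422.01 J / (1190 MPa * 38.4845 mm^2) = 422.01/(1190 * 38.4845) m = 0.00921487 m ≈ 9.215 mm

9.215 mm


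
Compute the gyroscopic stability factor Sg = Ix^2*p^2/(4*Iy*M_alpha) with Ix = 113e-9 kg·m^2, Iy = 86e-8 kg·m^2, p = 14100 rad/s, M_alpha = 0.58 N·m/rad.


Sg = Ix^2 * p^2 / (4 * Iy * M_alpha) = (113e-9)^2 * 14100^2 / (4 * 86e-8 * 0.58) = 1.272

1.272


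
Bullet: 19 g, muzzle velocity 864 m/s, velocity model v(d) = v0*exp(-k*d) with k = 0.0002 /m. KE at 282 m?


v = v0*exp(-k*d) = 864*exp(-0.0002*282) = 816.619 m/s
E = 0.5*m*v^2 = 0.5*0.019*816.619^2 = 6335 J

6335 J


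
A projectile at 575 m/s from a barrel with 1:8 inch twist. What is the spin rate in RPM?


twist_m = 8*0.0254 = 0.2032 m
spin = v/twist = 575/0.2032 = 2829.724 rev/s
RPM = spin*60 = 2829.724*60 ≈ 169783 RPM

169783 RPM


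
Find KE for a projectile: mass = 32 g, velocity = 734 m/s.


E = 0.5*m*v^2 = 0.5*0.032*734^2 = 8620 J

8620 J


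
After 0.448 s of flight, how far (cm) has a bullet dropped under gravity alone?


drop = 0.5*g*t^2 = 0.5*9.81*0.448^2 = 0.984453 m ≈ 98.45 cm

98.45 cm


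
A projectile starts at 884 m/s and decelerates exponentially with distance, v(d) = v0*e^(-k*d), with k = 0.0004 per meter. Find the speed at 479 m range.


v = v0*exp(-k*d) = 884*exp(-0.0004*479) = 729.9 m/s

729.9 m/s


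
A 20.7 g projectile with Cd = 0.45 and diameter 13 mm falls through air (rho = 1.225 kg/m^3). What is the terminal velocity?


A = pi*(d/2)^2 = pi*(13/2000)^2 = 1.32732e-04 m^2
vt = sqrt(2mg/(Cd*rho*A)) = sqrt(2*0.0207*9.81/(0.45 * 1.225 * 1.32732e-04)) = 74.5 m/s

74.5 m/s


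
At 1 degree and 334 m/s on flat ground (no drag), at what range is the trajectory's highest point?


R = v0^2*sin(2*theta)/g = 334^2*sin(2*1°)/9.81 = 396.865 m
apex_dist = R/2 = 396.865/2 = 198.4 m

198.4 m


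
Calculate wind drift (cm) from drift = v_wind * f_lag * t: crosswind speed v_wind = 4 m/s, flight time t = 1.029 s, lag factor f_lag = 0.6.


drift = v_wind * lag * t = 4 * 0.6 * 1.029 = 2.4696 m ≈ 247 cm

247 cm


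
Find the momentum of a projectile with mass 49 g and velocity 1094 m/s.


p = m*v = 0.049*1094 = 53.61 kg·m/s

53.61 kg·m/s


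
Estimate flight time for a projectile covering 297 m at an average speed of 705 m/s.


t = d/v = 297/705 = 0.4213 s

0.4213 s


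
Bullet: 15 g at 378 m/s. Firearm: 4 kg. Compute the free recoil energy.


v_r = m_p*v_p/m_gun = 0.015*378/4 = 1.4175 m/s, E_r = 0.5*m_gun*v_r^2 = 0.5*4*1.4175^2 = 4.019 J

4.019 J


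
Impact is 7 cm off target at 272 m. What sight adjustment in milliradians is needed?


1 mrad subtends 1 cm per 10 m of range, so adj = error_cm / (dist_m / 10) = 7 / (272/10) = 0.2574 mrad

0.2574 mrad


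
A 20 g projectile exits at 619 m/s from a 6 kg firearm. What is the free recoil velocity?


v_recoil = m_p * v_p / m_gun = 0.02 * 619 / 6 = 2.063 m/s

2.063 m/s


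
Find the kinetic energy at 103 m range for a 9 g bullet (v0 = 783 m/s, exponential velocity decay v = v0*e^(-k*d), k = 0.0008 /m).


v = v0*exp(-k*d) = 783*exp(-0.0008*103) = 721.067 m/s
E = 0.5*m*v^2 = 0.5*0.009*721.067^2 = 2340 J

2340 J


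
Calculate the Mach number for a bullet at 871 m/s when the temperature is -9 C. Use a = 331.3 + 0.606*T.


a = 331.3 + 0.606*(-9) = 325.846 m/s
M = v/a = 871/325.846 = 2.673

2.673


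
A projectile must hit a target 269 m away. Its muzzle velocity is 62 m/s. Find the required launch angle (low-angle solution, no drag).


sin(2*theta) = R*g/v0^2 = 269*9.81/62^2 = 0.686496, theta = arcsin(0.686496)/2 = 21.68°

21.68 degrees


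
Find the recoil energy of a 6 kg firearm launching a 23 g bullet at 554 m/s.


v_r = m_p*v_p/m_gun = 0.023*554/6 = 2.12367 m/s, E_r = 0.5*m_gun*v_r^2 = 0.5*6*2.12367^2 = 13.53 J

13.53 J


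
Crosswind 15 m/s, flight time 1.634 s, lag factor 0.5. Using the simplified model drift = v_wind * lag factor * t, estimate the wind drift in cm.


drift = v_wind * lag * t = 15 * 0.5 * 1.634 = 12.255 m ≈ 1226 cm

1226 cm


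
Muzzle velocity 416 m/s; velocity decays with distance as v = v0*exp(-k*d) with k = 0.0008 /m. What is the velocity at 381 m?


v = v0*exp(-k*d) = 416*exp(-0.0008*381) = 306.7 m/s

306.7 m/s


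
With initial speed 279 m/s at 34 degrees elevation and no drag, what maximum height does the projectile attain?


H = (v0*sin(theta))^2 / (2g) = (279*sin(34°))^2 / (2*9.81) = 1241 m

1241 m


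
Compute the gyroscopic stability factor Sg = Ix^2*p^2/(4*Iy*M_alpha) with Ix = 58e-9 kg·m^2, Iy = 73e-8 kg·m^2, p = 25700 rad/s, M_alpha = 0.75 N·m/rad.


Sg = Ix^2 * p^2 / (4 * Iy * M_alpha) = (58e-9)^2 * 25700^2 / (4 * 73e-8 * 0.75) = 1.015

1.015


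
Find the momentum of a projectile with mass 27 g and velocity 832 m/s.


p = m*v = 0.027*832 = 22.46 kg·m/s

22.46 kg·m/s


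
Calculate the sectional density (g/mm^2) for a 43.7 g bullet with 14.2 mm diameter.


SD = m/d^2 = 43.7/14.2^2 = 0.2167 g/mm^2

0.2167 g/mm^2


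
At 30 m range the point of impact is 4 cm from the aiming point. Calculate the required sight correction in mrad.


1 mrad subtends 1 cm per 10 m of range, so adj = error_cm / (dist_m / 10) = 4 / (30/10) = 1.333 mrad

1.333 mrad


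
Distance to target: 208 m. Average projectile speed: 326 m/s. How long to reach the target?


t = d/v = 208/326 = 0.638 s

0.638 s


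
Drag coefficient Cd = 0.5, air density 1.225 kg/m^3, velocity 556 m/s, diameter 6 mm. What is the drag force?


A = pi*(d/2)^2 = pi*(6/2000)^2 = 2.82743e-05 m^2
Fd = 0.5*Cd*rho*A*v^2 = 0.5*0.5*1.225*2.82743e-05*556^2 = 2.677 N

2.677 N


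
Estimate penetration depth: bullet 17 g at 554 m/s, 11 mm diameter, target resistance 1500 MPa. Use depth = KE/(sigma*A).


A = pi*(d/2)^2 = pi*(11/2)^2 = 95.0332 mm^2
E = 0.5*m*v^2 = 0.5*0.017*554^2 = 2608.79 J
depth = E/(sigma*A) = 2608.79 J / (1500 MPa * 95.0332 mm^2) = 2608.79/(1500 * 95.0332) m = 0.0183009 m ≈ 18.3 mm

18.3 mm


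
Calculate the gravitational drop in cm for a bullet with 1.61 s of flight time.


drop = 0.5*g*t^2 = 0.5*9.81*1.61^2 = 12.7143 m ≈ 1271 cm

1271 cm


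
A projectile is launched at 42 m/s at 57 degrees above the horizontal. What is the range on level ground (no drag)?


R = v0^2 * sin(2*theta) / g = 42^2 * sin(2*57°) / 9.81 = 164.3 m

164.3 m


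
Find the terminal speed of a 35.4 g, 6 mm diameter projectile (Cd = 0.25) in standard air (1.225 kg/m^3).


A = pi*(d/2)^2 = pi*(6/2000)^2 = 2.82743e-05 m^2
vt = sqrt(2mg/(Cd*rho*A)) = sqrt(2*0.0354*9.81/(0.25 * 1.225 * 2.82743e-05)) = 283.2 m/s

283.2 m/s


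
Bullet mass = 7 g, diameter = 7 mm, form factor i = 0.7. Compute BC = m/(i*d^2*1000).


BC = m/(i*d^2*1000) = 7/(0.7 * 7^2 * 1000) = 0.0002041

0.0002041


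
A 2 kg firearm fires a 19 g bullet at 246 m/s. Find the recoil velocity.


v_recoil = m_p * v_p / m_gun = 0.019 * 246 / 2 = 2.337 m/s

2.337 m/s


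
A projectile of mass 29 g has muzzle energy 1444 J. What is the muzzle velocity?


v = sqrt(2*E/m) = sqrt(2*1444/0.029) = 315.6 m/s

315.6 m/s


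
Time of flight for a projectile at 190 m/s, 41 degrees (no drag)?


T = 2*v0*sin(theta)/g = 2*190*sin(41°)/9.81 = 25.41 s

25.41 s


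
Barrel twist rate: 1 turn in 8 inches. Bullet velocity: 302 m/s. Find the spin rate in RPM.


twist_m = 8*0.0254 = 0.2032 m
spin = v/twist = 302/0.2032 = 1486.22 rev/s
RPM = spin*60 = 1486.22*60 ≈ 89173 RPM

89173 RPM


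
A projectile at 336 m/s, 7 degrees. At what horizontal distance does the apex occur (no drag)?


R = v0^2*sin(2*theta)/g = 336^2*sin(2*7°)/9.81 = 2784.1 m
apex_dist = R/2 = 2784.1/2 = 1392 m

1392 m


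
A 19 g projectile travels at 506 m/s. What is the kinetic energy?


E = 0.5*m*v^2 = 0.5*0.019*506^2 = 2432 J

2432 J


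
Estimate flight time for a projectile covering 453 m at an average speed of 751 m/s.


t = d/v = 453/751 = 0.6032 s

0.6032 s


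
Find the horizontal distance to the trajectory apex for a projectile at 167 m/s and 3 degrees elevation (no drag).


R = v0^2*sin(2*theta)/g = 167^2*sin(2*3°)/9.81 = 297.166 m
apex_dist = R/2 = 297.166/2 = 148.6 m

148.6 m


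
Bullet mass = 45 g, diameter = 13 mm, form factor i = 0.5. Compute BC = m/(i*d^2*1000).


BC = m/(i*d^2*1000) = 45/(0.5 * 13^2 * 1000) = 0.0005325

0.0005325


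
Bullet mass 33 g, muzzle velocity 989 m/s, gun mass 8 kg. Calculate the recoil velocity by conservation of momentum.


v_recoil = m_p * v_p / m_gun = 0.033 * 989 / 8 = 4.08 m/s

4.08 m/s


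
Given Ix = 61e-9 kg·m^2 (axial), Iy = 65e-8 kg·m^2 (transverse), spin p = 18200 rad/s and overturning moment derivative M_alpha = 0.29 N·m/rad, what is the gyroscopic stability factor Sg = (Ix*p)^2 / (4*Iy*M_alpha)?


Sg = Ix^2 * p^2 / (4 * Iy * M_alpha) = (61e-9)^2 * 18200^2 / (4 * 65e-8 * 0.29) = 1.635

1.635


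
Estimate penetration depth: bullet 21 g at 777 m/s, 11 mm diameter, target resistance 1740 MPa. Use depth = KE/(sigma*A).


A = pi*(d/2)^2 = pi*(11/2)^2 = 95.0332 mm^2
E = 0.5*m*v^2 = 0.5*0.021*777^2 = 6339.15 J
depth = E/(sigma*A) = 6339.15 J / (1740 MPa * 95.0332 mm^2) = 6339.15/(1740 * 95.0332) m = 0.038336 m ≈ 38.34 mm

38.34 mm


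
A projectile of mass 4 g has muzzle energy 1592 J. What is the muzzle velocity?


v = sqrt(2*E/m) = sqrt(2*1592/0.004) = 892.2 m/s

892.2 m/s


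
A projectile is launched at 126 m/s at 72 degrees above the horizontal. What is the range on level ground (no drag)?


R = v0^2 * sin(2*theta) / g = 126^2 * sin(2*72°) / 9.81 = 951.2 m

951.2 m


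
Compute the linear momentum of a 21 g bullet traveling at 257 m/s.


p = m*v = 0.021*257 = 5.397 kg·m/s

5.397 kg·m/s


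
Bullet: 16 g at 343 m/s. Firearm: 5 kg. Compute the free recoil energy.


v_r = m_p*v_p/m_gun = 0.016*343/5 = 1.0976 m/s, E_r = 0.5*m_gun*v_r^2 = 0.5*5*1.0976^2 = 3.012 J

3.012 J


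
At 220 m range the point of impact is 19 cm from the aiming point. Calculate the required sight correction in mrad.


1 mrad subtends 1 cm per 10 m of range, so adj = error_cm / (dist_m / 10) = 19 / (220/10) = 0.8636 mrad

0.8636 mrad


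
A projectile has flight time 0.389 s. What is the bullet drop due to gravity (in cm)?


drop = 0.5*g*t^2 = 0.5*9.81*0.389^2 = 0.74223 m ≈ 74.22 cm

74.22 cm


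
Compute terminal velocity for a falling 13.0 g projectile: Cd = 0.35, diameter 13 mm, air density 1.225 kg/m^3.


A = pi*(d/2)^2 = pi*(13/2000)^2 = 1.32732e-04 m^2
vt = sqrt(2mg/(Cd*rho*A)) = sqrt(2*0.013*9.81/(0.35 * 1.225 * 1.32732e-04)) = 66.95 m/s

66.95 m/s


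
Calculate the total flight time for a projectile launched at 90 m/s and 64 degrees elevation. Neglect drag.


T = 2*v0*sin(theta)/g = 2*90*sin(64°)/9.81 = 16.49 s

16.49 s


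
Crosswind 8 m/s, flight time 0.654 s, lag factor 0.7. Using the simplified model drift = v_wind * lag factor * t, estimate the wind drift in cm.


drift = v_wind * lag * t = 8 * 0.7 * 0.654 = 3.6624 m ≈ 366.2 cm

366.2 cm


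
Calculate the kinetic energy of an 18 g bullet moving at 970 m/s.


E = 0.5*m*v^2 = 0.5*0.018*970^2 = 8468 J

8468 J


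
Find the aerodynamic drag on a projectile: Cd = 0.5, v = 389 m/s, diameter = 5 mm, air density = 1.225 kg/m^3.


A = pi*(d/2)^2 = pi*(5/2000)^2 = 1.96350e-05 m^2
Fd = 0.5*Cd*rho*A*v^2 = 0.5*0.5*1.225*1.96350e-05*389^2 = 0.9099 N

0.9099 N


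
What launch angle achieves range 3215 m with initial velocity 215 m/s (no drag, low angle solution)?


sin(2*theta) = R*g/v0^2 = 3215*9.81/215^2 = 0.682296, theta = arcsin(0.682296)/2 = 21.51°

21.51 degrees


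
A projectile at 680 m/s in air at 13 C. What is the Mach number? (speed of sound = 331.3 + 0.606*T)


a = 331.3 + 0.606*(13) = 339.178 m/s
M = v/a = 680/339.178 = 2.005

2.005


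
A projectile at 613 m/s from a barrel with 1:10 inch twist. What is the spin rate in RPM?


twist_m = 10*0.0254 = 0.254 m
spin = v/twist = 613/0.254 = 2413.386 rev/s
RPM = spin*60 = 2413.386*60 ≈ 144803 RPM

144803 RPM


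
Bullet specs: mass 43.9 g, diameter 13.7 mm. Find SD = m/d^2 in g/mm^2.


SD = m/d^2 = 43.9/13.7^2 = 0.2339 g/mm^2

0.2339 g/mm^2


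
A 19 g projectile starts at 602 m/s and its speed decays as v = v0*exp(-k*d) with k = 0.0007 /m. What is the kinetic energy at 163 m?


v = v0*exp(-k*d) = 602*exp(-0.0007*163) = 537.086 m/s
E = 0.5*m*v^2 = 0.5*0.019*537.086^2 = 2740 J

2740 J


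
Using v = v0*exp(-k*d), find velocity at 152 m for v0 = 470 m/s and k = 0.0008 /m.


v = v0*exp(-k*d) = 470*exp(-0.0008*152) = 416.2 m/s

416.2 m/s


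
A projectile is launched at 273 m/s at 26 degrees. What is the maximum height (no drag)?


H = (v0*sin(theta))^2 / (2g) = (273*sin(26°))^2 / (2*9.81) = 730 m

730 m


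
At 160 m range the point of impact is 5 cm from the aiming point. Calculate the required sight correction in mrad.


1 mrad subtends 1 cm per 10 m of range, so adj = error_cm / (dist_m / 10) = 5 / (160/10) = 0.3125 mrad

0.3125 mrad


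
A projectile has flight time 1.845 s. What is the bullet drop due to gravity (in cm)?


drop = 0.5*g*t^2 = 0.5*9.81*1.845^2 = 16.6967 m ≈ 1670 cm

1670 cm


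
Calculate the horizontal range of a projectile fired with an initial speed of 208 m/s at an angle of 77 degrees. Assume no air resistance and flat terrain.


R = v0^2 * sin(2*theta) / g = 208^2 * sin(2*77°) / 9.81 = 1933 m

1933 m


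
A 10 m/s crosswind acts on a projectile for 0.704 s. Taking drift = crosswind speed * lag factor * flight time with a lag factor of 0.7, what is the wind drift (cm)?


drift = v_wind * lag * t = 10 * 0.7 * 0.704 = 4.928 m ≈ 492.8 cm

492.8 cm


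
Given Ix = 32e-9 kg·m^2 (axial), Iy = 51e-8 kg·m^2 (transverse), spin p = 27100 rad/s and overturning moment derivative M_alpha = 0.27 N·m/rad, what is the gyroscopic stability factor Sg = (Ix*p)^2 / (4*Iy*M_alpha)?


Sg = Ix^2 * p^2 / (4 * Iy * M_alpha) = (32e-9)^2 * 27100^2 / (4 * 51e-8 * 0.27) = 1.365

1.365


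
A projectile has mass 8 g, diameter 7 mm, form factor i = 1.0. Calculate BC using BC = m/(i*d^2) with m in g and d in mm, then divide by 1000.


BC = m/(i*d^2*1000) = 8/(1.0 * 7^2 * 1000) = 0.0001633

0.0001633


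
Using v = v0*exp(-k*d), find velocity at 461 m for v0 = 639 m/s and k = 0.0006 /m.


v = v0*exp(-k*d) = 639*exp(-0.0006*461) = 484.6 m/s

484.6 m/s


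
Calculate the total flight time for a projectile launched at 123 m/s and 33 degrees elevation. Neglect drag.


T = 2*v0*sin(theta)/g = 2*123*sin(33°)/9.81 = 13.66 s

13.66 s


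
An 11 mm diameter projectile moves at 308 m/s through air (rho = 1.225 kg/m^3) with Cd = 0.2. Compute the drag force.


A = pi*(d/2)^2 = pi*(11/2000)^2 = 9.50332e-05 m^2
Fd = 0.5*Cd*rho*A*v^2 = 0.5*0.2*1.225*9.50332e-05*308^2 = 1.104 N

1.104 N


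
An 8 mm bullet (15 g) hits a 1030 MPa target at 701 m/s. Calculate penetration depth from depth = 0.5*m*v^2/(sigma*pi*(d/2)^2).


A = pi*(d/2)^2 = pi*(8/2)^2 = 50.2655 mm^2
E = 0.5*m*v^2 = 0.5*0.015*701^2 = 3685.51 J
depth = E/(sigma*A) = 3685.51 J / (1030 MPa * 50.2655 mm^2) = 3685.51/(1030 * 50.2655) m = 0.0711853 m ≈ 71.19 mm

71.19 mm


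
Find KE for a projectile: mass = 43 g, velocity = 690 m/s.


E = 0.5*m*v^2 = 0.5*0.043*690^2 = 10236 J

10236 J


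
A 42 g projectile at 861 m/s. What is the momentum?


p = m*v = 0.042*861 = 36.16 kg·m/s

36.16 kg·m/s


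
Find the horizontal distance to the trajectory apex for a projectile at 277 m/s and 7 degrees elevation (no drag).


R = v0^2*sin(2*theta)/g = 277^2*sin(2*7°)/9.81 = 1892.19 m
apex_dist = R/2 = 1892.19/2 = 946.1 m

946.1 m


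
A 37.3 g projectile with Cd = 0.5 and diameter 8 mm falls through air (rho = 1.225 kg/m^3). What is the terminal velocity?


A = pi*(d/2)^2 = pi*(8/2000)^2 = 5.02655e-05 m^2
vt = sqrt(2mg/(Cd*rho*A)) = sqrt(2*0.0373*9.81/(0.5 * 1.225 * 5.02655e-05)) = 154.2 m/s

154.2 m/s


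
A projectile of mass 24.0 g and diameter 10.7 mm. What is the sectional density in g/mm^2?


SD = m/d^2 = 24.0/10.7^2 = 0.2096 g/mm^2

0.2096 g/mm^2


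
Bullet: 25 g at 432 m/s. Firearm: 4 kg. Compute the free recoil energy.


v_r = m_p*v_p/m_gun = 0.025*432/4 = 2.7 m/s, E_r = 0.5*m_gun*v_r^2 = 0.5*4*2.7^2 = 14.58 J

14.58 J


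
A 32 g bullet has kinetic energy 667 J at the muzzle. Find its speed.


v = sqrt(2*E/m) = sqrt(2*667/0.032) = 204.2 m/s

204.2 m/s


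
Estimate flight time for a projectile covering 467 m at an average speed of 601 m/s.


t = d/v = 467/601 = 0.777 s

0.777 s


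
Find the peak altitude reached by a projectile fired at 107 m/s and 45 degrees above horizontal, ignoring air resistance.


H = (v0*sin(theta))^2 / (2g) = (107*sin(45°))^2 / (2*9.81) = 291.8 m

291.8 m


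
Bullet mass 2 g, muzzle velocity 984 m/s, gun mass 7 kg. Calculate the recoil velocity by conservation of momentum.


v_recoil = m_p * v_p / m_gun = 0.002 * 984 / 7 = 0.2811 m/s

0.2811 m/s


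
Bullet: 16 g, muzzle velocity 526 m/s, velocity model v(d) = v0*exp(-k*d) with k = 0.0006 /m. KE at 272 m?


v = v0*exp(-k*d) = 526*exp(-0.0006*272) = 446.796 m/s
E = 0.5*m*v^2 = 0.5*0.016*446.796^2 = 1597 J

1597 J


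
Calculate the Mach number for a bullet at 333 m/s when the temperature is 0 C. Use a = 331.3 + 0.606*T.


a = 331.3 + 0.606*(0) = 331.3 m/s
M = v/a = 333/331.3 = 1.005

1.005


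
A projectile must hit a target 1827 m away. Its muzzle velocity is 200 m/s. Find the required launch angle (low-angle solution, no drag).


sin(2*theta) = R*g/v0^2 = 1827*9.81/200^2 = 0.448072, theta = arcsin(0.448072)/2 = 13.31°

13.31 degrees


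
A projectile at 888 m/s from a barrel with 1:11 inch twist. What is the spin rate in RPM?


twist_m = 11*0.0254 = 0.2794 m
spin = v/twist = 888/0.2794 = 3178.239 rev/s
RPM = spin*60 = 3178.239*60 ≈ 190694 RPM

190694 RPM


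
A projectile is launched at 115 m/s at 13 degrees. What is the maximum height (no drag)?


H = (v0*sin(theta))^2 / (2g) = (115*sin(13°))^2 / (2*9.81) = 34.11 m

34.11 m


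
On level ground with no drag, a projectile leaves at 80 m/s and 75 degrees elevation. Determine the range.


R = v0^2 * sin(2*theta) / g = 80^2 * sin(2*75°) / 9.81 = 326.2 m

326.2 m


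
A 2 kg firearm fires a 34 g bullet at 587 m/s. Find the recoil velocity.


v_recoil = m_p * v_p / m_gun = 0.034 * 587 / 2 = 9.979 m/s

9.979 m/s


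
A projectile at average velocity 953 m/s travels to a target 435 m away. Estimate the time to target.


t = d/v = 435/953 = 0.4565 s

0.4565 s


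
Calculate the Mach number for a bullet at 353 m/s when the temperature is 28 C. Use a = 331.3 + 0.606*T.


a = 331.3 + 0.606*(28) = 348.268 m/s
M = v/a = 353/348.268 = 1.014

1.014


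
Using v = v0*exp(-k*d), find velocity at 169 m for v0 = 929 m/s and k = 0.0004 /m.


v = v0*exp(-k*d) = 929*exp(-0.0004*169) = 868.3 m/s

868.3 m/s


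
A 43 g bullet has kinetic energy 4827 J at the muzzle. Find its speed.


v = sqrt(2*E/m) = sqrt(2*4827/0.043) = 473.8 m/s

473.8 m/s


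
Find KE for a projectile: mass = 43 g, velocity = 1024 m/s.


E = 0.5*m*v^2 = 0.5*0.043*1024^2 = 22544 J

22544 J


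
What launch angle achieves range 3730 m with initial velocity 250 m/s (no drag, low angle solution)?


sin(2*theta) = R*g/v0^2 = 3730*9.81/250^2 = 0.585461, theta = arcsin(0.585461)/2 = 17.92°

17.92 degrees


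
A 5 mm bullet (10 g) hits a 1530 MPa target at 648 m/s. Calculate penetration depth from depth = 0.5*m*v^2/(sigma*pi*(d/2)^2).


A = pi*(d/2)^2 = pi*(5/2)^2 = 19.635 mm^2
E = 0.5*m*v^2 = 0.5*0.01*648^2 = 2099.52 J
depth = E/(sigma*A) = 2099.52 J / (1530 MPa * 19.635 mm^2) = 2099.52/(1530 * 19.635) m = 0.0698874 m ≈ 69.89 mm

69.89 mm


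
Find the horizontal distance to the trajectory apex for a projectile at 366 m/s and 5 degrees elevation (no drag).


R = v0^2*sin(2*theta)/g = 366^2*sin(2*5°)/9.81 = 2371.17 m
apex_dist = R/2 = 2371.17/2 = 1186 m

1186 m


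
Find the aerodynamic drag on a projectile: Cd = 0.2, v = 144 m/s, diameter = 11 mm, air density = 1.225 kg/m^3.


A = pi*(d/2)^2 = pi*(11/2000)^2 = 9.50332e-05 m^2
Fd = 0.5*Cd*rho*A*v^2 = 0.5*0.2*1.225*9.50332e-05*144^2 = 0.2414 N

0.2414 N


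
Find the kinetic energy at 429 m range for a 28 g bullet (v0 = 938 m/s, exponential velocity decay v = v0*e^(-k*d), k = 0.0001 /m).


v = v0*exp(-k*d) = 938*exp(-0.0001*429) = 898.611 m/s
E = 0.5*m*v^2 = 0.5*0.028*898.611^2 = 11305 J

11305 J


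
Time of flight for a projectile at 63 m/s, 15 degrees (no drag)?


T = 2*v0*sin(theta)/g = 2*63*sin(15°)/9.81 = 3.324 s

3.324 s


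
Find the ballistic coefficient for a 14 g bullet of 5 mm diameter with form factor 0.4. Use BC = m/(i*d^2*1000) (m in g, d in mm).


BC = m/(i*d^2*1000) = 14/(0.4 * 5^2 * 1000) = 0.0014

0.0014


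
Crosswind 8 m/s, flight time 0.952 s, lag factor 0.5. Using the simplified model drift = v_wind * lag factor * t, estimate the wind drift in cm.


drift = v_wind * lag * t = 8 * 0.5 * 0.952 = 3.808 m ≈ 380.8 cm

380.8 cm


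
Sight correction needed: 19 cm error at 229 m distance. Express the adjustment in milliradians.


1 mrad subtends 1 cm per 10 m of range, so adj = error_cm / (dist_m / 10) = 19 / (229/10) = 0.8297 mrad

0.8297 mrad


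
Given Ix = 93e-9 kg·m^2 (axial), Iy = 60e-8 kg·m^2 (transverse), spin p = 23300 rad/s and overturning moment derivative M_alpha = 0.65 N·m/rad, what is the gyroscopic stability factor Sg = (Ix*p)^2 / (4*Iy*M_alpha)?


Sg = Ix^2 * p^2 / (4 * Iy * M_alpha) = (93e-9)^2 * 23300^2 / (4 * 60e-8 * 0.65) = 3.01

3.01


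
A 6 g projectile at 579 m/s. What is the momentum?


p = m*v = 0.006*579 = 3.474 kg·m/s

3.474 kg·m/s


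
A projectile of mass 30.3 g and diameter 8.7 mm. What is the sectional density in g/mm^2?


SD = m/d^2 = 30.3/8.7^2 = 0.4003 g/mm^2

0.4003 g/mm^2


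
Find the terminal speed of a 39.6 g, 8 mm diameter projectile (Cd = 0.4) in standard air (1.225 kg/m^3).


A = pi*(d/2)^2 = pi*(8/2000)^2 = 5.02655e-05 m^2
vt = sqrt(2mg/(Cd*rho*A)) = sqrt(2*0.0396*9.81/(0.4 * 1.225 * 5.02655e-05)) = 177.6 m/s

177.6 m/s


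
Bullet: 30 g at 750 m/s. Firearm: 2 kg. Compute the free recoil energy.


v_r = m_p*v_p/m_gun = 0.03*750/2 = 11.25 m/s, E_r = 0.5*m_gun*v_r^2 = 0.5*2*11.25^2 = 126.6 J

126.6 J


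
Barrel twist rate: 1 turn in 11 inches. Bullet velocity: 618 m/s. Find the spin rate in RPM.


twist_m = 11*0.0254 = 0.2794 m
spin = v/twist = 618/0.2794 = 2211.883 rev/s
RPM = spin*60 = 2211.883*60 ≈ 132713 RPM

132713 RPM


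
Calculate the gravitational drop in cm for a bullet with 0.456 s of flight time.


drop = 0.5*g*t^2 = 0.5*9.81*0.456^2 = 1.01993 m ≈ 102 cm

102 cm


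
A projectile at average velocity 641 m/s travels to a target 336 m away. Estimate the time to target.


t = d/v = 336/641 = 0.5242 s

0.5242 s


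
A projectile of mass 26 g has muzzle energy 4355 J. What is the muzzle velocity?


v = sqrt(2*E/m) = sqrt(2*4355/0.026) = 578.8 m/s

578.8 m/s


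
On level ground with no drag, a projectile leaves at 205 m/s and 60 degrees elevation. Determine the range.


R = v0^2 * sin(2*theta) / g = 205^2 * sin(2*60°) / 9.81 = 3710 m

3710 m


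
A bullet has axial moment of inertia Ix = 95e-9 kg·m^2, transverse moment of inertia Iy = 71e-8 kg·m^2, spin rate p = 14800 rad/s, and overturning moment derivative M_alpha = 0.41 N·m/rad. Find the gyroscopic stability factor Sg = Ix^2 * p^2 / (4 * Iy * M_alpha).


Sg = Ix^2 * p^2 / (4 * Iy * M_alpha) = (95e-9)^2 * 14800^2 / (4 * 71e-8 * 0.41) = 1.698

1.698


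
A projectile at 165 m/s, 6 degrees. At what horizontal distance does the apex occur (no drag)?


R = v0^2*sin(2*theta)/g = 165^2*sin(2*6°)/9.81 = 577.003 m
apex_dist = R/2 = 577.003/2 = 288.5 m

288.5 m


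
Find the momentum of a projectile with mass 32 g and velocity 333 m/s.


p = m*v = 0.032*333 = 10.66 kg·m/s

10.66 kg·m/s


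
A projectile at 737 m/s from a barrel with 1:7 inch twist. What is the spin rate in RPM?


twist_m = 7*0.0254 = 0.1778 m
spin = v/twist = 737/0.1778 = 4145.107 rev/s
RPM = spin*60 = 4145.107*60 ≈ 248706 RPM

248706 RPM


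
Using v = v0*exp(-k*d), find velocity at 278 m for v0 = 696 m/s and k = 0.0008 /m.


v = v0*exp(-k*d) = 696*exp(-0.0008*278) = 557.2 m/s

557.2 m/s


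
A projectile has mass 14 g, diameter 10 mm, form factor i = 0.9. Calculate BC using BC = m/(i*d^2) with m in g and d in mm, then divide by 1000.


BC = m/(i*d^2*1000) = 14/(0.9 * 10^2 * 1000) = 0.0001556

0.0001556


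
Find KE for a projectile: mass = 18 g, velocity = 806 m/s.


E = 0.5*m*v^2 = 0.5*0.018*806^2 = 5847 J

5847 J


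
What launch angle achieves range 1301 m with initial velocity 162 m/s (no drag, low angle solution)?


sin(2*theta) = R*g/v0^2 = 1301*9.81/162^2 = 0.486313, theta = arcsin(0.486313)/2 = 14.55°

14.55 degrees


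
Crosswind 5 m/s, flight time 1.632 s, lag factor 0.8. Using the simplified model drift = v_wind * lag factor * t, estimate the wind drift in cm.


drift = v_wind * lag * t = 5 * 0.8 * 1.632 = 6.528 m ≈ 652.8 cm

652.8 cm


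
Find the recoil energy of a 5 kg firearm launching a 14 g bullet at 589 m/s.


v_r = m_p*v_p/m_gun = 0.014*589/5 = 1.6492 m/s, E_r = 0.5*m_gun*v_r^2 = 0.5*5*1.6492^2 = 6.8 J

6.8 J


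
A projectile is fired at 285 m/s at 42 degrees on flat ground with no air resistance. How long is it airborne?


T = 2*v0*sin(theta)/g = 2*285*sin(42°)/9.81 = 38.88 s

38.88 s


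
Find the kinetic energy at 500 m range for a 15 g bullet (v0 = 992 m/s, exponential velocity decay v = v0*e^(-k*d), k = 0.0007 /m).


v = v0*exp(-k*d) = 992*exp(-0.0007*500) = 699.051 m/s
E = 0.5*m*v^2 = 0.5*0.015*699.051^2 = 3665 J

3665 J


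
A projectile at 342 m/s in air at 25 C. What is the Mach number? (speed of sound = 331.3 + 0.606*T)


a = 331.3 + 0.606*(25) = 346.45 m/s
M = v/a = 342/346.45 = 0.9872

0.9872


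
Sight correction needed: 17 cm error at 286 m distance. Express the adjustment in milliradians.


1 mrad subtends 1 cm per 10 m of range, so adj = error_cm / (dist_m / 10) = 17 / (286/10) = 0.5944 mrad

0.5944 mrad


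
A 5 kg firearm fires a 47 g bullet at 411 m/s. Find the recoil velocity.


v_recoil = m_p * v_p / m_gun = 0.047 * 411 / 5 = 3.863 m/s

3.863 m/s


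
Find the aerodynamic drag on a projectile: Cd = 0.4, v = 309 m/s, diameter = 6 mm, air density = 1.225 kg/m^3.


A = pi*(d/2)^2 = pi*(6/2000)^2 = 2.82743e-05 m^2
Fd = 0.5*Cd*rho*A*v^2 = 0.5*0.4*1.225*2.82743e-05*309^2 = 0.6614 N

0.6614 N


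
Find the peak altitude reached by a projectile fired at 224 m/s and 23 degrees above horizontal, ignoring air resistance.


H = (v0*sin(theta))^2 / (2g) = (224*sin(23°))^2 / (2*9.81) = 390.4 m

390.4 m


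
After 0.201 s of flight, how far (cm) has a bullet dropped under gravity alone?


drop = 0.5*g*t^2 = 0.5*9.81*0.201^2 = 0.198167 m ≈ 19.82 cm

19.82 cm


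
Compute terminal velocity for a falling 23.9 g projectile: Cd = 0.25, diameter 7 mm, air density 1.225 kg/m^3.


A = pi*(d/2)^2 = pi*(7/2000)^2 = 3.84845e-05 m^2
vt = sqrt(2mg/(Cd*rho*A)) = sqrt(2*0.0239*9.81/(0.25 * 1.225 * 3.84845e-05)) = 199.5 m/s

199.5 m/s


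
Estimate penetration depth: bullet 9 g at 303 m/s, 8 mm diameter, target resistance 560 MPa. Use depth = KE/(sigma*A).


A = pi*(d/2)^2 = pi*(8/2)^2 = 50.2655 mm^2
E = 0.5*m*v^2 = 0.5*0.009*303^2 = 413.14 J
depth = E/(sigma*A) = 413.14 J / (560 MPa * 50.2655 mm^2) = 413.14/(560 * 50.2655) m = 0.0146771 m ≈ 14.68 mm

14.68 mm


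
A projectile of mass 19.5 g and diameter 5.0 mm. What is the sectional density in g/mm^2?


SD = m/d^2 = 19.5/5.0^2 = 0.78 g/mm^2

0.78 g/mm^2


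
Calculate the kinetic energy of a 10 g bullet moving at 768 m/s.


E = 0.5*m*v^2 = 0.5*0.01*768^2 = 2949 J

2949 J


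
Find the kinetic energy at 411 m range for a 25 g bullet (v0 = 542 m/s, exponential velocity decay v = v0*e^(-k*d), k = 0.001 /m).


v = v0*exp(-k*d) = 542*exp(-0.001*411) = 359.339 m/s
E = 0.5*m*v^2 = 0.5*0.025*359.339^2 = 1614 J

1614 J


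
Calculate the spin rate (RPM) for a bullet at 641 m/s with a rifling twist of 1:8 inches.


twist_m = 8*0.0254 = 0.2032 m
spin = v/twist = 641/0.2032 = 3154.528 rev/s
RPM = spin*60 = 3154.528*60 ≈ 189272 RPM

189272 RPM


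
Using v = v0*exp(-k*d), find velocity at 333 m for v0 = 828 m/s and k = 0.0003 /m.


v = v0*exp(-k*d) = 828*exp(-0.0003*333) = 749.3 m/s

749.3 m/s


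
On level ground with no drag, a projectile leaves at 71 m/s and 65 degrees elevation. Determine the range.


R = v0^2 * sin(2*theta) / g = 71^2 * sin(2*65°) / 9.81 = 393.6 m

393.6 m


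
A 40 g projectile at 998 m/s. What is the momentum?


p = m*v = 0.04*998 = 39.92 kg·m/s

39.92 kg·m/s


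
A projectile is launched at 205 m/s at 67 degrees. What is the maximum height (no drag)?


H = (v0*sin(theta))^2 / (2g) = (205*sin(67°))^2 / (2*9.81) = 1815 m

1815 m


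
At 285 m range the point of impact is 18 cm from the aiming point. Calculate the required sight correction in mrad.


1 mrad subtends 1 cm per 10 m of range, so adj = error_cm / (dist_m / 10) = 18 / (285/10) = 0.6316 mrad

0.6316 mrad


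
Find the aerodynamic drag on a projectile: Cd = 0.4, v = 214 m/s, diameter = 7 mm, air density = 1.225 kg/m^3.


A = pi*(d/2)^2 = pi*(7/2000)^2 = 3.84845e-05 m^2
Fd = 0.5*Cd*rho*A*v^2 = 0.5*0.4*1.225*3.84845e-05*214^2 = 0.4318 N

0.4318 N


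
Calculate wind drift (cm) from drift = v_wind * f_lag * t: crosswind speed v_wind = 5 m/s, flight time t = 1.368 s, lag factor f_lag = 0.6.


drift = v_wind * lag * t = 5 * 0.6 * 1.368 = 4.104 m ≈ 410.4 cm

410.4 cm


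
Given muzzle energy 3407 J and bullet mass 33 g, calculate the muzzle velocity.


v = sqrt(2*E/m) = sqrt(2*3407/0.033) = 454.4 m/s

454.4 m/s


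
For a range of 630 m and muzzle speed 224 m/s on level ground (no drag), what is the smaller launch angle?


sin(2*theta) = R*g/v0^2 = 630*9.81/224^2 = 0.123172, theta = arcsin(0.123172)/2 = 3.538°

3.538 degrees


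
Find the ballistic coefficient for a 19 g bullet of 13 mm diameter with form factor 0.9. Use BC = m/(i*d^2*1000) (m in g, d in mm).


BC = m/(i*d^2*1000) = 19/(0.9 * 13^2 * 1000) = 0.0001249

0.0001249


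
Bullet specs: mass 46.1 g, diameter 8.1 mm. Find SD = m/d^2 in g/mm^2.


SD = m/d^2 = 46.1/8.1^2 = 0.7026 g/mm^2

0.7026 g/mm^2


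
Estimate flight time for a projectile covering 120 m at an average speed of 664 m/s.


t = d/v = 120/664 = 0.1807 s

0.1807 s


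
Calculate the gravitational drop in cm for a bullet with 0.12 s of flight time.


drop = 0.5*g*t^2 = 0.5*9.81*0.12^2 = 0.070632 m ≈ 7.063 cm

7.063 cm


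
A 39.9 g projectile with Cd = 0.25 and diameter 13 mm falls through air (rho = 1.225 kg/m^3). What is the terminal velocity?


A = pi*(d/2)^2 = pi*(13/2000)^2 = 1.32732e-04 m^2
vt = sqrt(2mg/(Cd*rho*A)) = sqrt(2*0.0399*9.81/(0.25 * 1.225 * 1.32732e-04)) = 138.8 m/s

138.8 m/s


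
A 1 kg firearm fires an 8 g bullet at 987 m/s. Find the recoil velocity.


v_recoil = m_p * v_p / m_gun = 0.008 * 987 / 1 = 7.896 m/s

7.896 m/s


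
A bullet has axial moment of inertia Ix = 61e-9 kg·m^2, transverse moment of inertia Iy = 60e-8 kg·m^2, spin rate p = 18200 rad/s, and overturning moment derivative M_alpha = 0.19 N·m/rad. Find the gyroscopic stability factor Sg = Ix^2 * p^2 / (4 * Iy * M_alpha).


Sg = Ix^2 * p^2 / (4 * Iy * M_alpha) = (61e-9)^2 * 18200^2 / (4 * 60e-8 * 0.19) = 2.703

2.703


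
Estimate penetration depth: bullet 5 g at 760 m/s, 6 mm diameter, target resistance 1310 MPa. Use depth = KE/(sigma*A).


A = pi*(d/2)^2 = pi*(6/2)^2 = 28.2743 mm^2
E = 0.5*m*v^2 = 0.5*0.005*760^2 = 1444 J
depth = E/(sigma*A) = 1444 J / (1310 MPa * 28.2743 mm^2) = 1444/(1310 * 28.2743) m = 0.0389855 m ≈ 38.99 mm

38.99 mm


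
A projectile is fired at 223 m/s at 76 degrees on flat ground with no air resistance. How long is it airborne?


T = 2*v0*sin(theta)/g = 2*223*sin(76°)/9.81 = 44.11 s

44.11 s


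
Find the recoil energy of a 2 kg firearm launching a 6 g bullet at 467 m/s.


v_r = m_p*v_p/m_gun = 0.006*467/2 = 1.401 m/s, E_r = 0.5*m_gun*v_r^2 = 0.5*2*1.401^2 = 1.963 J

1.963 J


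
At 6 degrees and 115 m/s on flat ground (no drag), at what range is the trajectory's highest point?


R = v0^2*sin(2*theta)/g = 115^2*sin(2*6°)/9.81 = 280.289 m
apex_dist = R/2 = 280.289/2 = 140.1 m

140.1 m


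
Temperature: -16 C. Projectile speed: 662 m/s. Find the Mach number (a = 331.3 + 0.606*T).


a = 331.3 + 0.606*(-16) = 321.604 m/s
M = v/a = 662/321.604 = 2.058

2.058
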